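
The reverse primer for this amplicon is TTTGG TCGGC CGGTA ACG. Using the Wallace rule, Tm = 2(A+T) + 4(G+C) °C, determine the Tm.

58°C

Counting bases: G=7, C=4, A=2, T=5
AT pairs contribute 7, GC pairs contribute 11.
Tm = 2×7 + 4×11 = 58°C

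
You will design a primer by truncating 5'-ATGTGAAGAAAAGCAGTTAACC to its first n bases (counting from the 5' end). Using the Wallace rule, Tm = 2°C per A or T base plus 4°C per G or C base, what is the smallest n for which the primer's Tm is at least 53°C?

n = 21

First 20 bases: ATGTGAAGAAAAGCAGTTAA → Tm = 52°C (< 53°C)
First 21 bases: ATGTGAAGAAAAGCAGTTAAC → Tm = 56°C (≥ 53°C)
Since every base adds ≥2°C, Tm only increases with n, so the threshold is first crossed at n = 21.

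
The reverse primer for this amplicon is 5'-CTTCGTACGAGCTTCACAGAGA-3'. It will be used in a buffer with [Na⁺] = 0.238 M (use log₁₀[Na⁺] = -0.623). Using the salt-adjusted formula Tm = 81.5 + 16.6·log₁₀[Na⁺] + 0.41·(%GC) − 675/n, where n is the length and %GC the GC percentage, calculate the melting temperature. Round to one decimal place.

Length n = 22. C=6, T=5, A=6, G=5
G+C = 11, so %GC = 11/22 × 100 = 50%
Salt term: 16.6 × (-0.623) = -10.342
GC term: 0.41 × 50 = 20.5; length term: −675/22 = −30.682
Tm = 81.5 + (-10.342) + 20.5 − 30.682 = 60.976 → 61.0°C

61.0°C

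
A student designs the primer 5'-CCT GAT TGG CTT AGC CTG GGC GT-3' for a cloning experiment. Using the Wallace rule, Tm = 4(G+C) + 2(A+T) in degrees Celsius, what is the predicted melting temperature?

T=7, G=8, A=2, C=6
AT pairs contribute 9, GC pairs contribute 14.
Tm = 2×9 + 4×14 = 74°C

74°C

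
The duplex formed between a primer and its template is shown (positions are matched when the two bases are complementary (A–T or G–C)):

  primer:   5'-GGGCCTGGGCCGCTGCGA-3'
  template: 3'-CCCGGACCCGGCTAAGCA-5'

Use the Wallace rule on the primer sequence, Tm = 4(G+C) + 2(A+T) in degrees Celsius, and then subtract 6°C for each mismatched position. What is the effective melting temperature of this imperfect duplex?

Primer base counts: A=1, T=2, G=9, C=6 → A+T=3, G+C=15
Perfect-match Tm = 2(3) + 4(15) = 6 + 60 = 66°C
Mismatches (positions where the bases are not complementary): 3 (at positions 13, 15, 18)
Effective Tm = 66 − 3×6 = 66 − 18 = 48°C

48°C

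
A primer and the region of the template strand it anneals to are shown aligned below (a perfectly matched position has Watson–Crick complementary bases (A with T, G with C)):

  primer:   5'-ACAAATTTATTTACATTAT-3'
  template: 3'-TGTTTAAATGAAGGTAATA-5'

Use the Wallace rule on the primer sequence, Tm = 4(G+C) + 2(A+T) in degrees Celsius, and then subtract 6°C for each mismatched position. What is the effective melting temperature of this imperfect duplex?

30°C

Primer base counts: A=8, T=9, G=0, C=2 → A+T=17, G+C=2
Perfect-match Tm = 2(17) + 4(2) = 34 + 8 = 42°C
Mismatches (positions where the bases are not complementary): 2 (at positions 10, 13)
Effective Tm = 42 − 2×6 = 42 − 12 = 30°C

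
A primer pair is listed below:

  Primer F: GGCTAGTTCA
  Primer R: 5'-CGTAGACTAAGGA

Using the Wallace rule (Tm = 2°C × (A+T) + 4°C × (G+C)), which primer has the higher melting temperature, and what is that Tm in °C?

Primer F: A+T=5, G+C=5 → Tm = 2(5)+4(5) = 30°C
Primer R: A+T=7, G+C=6 → Tm = 2(7)+4(6) = 38°C
30°C vs 38°C → primer R is higher.

Primer R, 38°C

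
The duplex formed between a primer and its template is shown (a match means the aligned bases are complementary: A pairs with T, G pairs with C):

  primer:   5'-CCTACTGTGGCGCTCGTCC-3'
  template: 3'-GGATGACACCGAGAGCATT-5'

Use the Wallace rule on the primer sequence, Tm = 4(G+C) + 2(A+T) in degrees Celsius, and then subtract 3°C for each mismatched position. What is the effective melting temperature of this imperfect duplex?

55°C

Primer base counts: A=1, T=5, G=5, C=8 → A+T=6, G+C=13
Perfect-match Tm = 2(6) + 4(13) = 12 + 52 = 64°C
Mismatches (positions where the bases are not complementary): 3 (at positions 12, 18, 19)
Effective Tm = 64 − 3×3 = 64 − 9 = 55°C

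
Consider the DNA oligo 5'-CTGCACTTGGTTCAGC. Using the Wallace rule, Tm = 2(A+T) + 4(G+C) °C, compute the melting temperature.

A=2, G=4, T=5, C=5
So N_AT = 7 and N_GC = 9.
Tm = 2×7 + 4×9 = 50°C

50°C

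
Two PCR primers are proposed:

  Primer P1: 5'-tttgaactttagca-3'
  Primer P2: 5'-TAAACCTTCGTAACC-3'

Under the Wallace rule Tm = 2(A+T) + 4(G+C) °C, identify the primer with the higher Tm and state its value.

Primer P2, 42°C

Primer P1: A+T=10, G+C=4 → Tm = 2(10)+4(4) = 36°C
Primer P2: A+T=9, G+C=6 → Tm = 2(9)+4(6) = 42°C
36°C vs 42°C → primer P2 is higher.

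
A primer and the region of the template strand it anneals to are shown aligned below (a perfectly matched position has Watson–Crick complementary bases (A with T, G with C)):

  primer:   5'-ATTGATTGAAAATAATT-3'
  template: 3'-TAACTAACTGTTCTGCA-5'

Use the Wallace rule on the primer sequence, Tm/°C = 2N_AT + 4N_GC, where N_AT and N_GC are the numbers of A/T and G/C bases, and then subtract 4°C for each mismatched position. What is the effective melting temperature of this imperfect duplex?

22°C

Primer base counts: A=8, T=7, G=2, C=0 → A+T=15, G+C=2
Perfect-match Tm = 2(15) + 4(2) = 30 + 8 = 38°C
Mismatches (positions where the bases are not complementary): 4 (at positions 10, 13, 15, 16)
Effective Tm = 38 − 4×4 = 38 − 16 = 22°C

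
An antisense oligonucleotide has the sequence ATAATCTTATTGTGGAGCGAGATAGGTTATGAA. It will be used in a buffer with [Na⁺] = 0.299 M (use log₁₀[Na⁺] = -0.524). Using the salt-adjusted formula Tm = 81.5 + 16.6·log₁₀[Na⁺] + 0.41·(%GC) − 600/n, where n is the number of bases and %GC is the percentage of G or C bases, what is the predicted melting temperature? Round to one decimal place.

Length n = 33. Scanning the sequence gives A=11, C=2, T=11, G=9.
G+C = 11, so %GC = 11/33 × 100 = 33.333%
Salt term: 16.6 × (-0.524) = -8.698
GC term: 0.41 × 33.333 = 13.667; length term: −600/33 = −18.182
Tm = 81.5 + (-8.698) + 13.667 − 18.182 = 68.287 → 68.3°C

68.3°C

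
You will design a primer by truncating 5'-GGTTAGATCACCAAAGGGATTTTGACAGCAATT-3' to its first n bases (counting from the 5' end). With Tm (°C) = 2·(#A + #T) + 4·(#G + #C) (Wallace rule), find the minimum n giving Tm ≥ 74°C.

n = 26

First 25 bases: GGTTAGATCACCAAAGGGATTTTGA → Tm = 70°C (< 74°C)
First 26 bases: GGTTAGATCACCAAAGGGATTTTGAC → Tm = 74°C (≥ 74°C)
Since every base adds ≥2°C, Tm only increases with n, so the threshold is first crossed at n = 26.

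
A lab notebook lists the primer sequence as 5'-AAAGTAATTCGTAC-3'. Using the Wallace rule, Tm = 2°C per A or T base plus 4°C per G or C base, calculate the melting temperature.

36°C

Counting bases: G=2, C=2, A=6, T=4
A+T = 10, G+C = 4
Tm = 2×10 + 4×4 = 36°C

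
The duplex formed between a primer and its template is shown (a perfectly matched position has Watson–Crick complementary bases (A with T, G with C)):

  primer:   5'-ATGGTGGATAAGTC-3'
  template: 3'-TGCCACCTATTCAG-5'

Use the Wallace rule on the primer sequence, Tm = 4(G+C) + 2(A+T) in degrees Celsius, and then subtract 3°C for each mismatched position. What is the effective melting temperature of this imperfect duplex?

Primer base counts: A=4, T=4, G=5, C=1 → A+T=8, G+C=6
Perfect-match Tm = 2(8) + 4(6) = 16 + 24 = 40°C
Mismatches (positions where the bases are not complementary): 1 (at position 2)
Effective Tm = 40 − 1×3 = 40 − 3 = 37°C

37°C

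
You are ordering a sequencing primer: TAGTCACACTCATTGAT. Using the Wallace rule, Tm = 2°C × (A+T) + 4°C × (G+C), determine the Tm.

46°C

Base counts: G=2, T=6, A=5, C=4
A+T = 11, G+C = 6
Tm = 2(11) + 4(6) = 22 + 24 = 46°C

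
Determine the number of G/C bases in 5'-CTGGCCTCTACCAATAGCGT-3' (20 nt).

Scanning the sequence gives T=5, C=7, A=4, G=4.
G+C = 4 + 7 = 11

11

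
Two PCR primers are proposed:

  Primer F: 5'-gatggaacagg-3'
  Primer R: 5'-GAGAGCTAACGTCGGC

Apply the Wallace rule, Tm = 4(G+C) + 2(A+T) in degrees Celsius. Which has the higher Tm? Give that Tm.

Primer F: A+T=5, G+C=6 → Tm = 2(5)+4(6) = 34°C
Primer R: A+T=6, G+C=10 → Tm = 2(6)+4(10) = 52°C
34°C vs 52°C → primer R is higher.

Primer R, 52°C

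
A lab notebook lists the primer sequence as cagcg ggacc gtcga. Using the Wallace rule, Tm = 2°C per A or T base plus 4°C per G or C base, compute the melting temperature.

52°C

Base counts: A=3, C=5, T=1, G=6
So N_AT = 4 and N_GC = 11.
Tm = 2×4 + 4×11 = 52°C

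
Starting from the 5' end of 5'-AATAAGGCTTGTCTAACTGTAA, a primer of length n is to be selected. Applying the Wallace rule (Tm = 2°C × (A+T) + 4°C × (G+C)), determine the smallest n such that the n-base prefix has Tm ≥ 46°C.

First 16 bases: AATAAGGCTTGTCTAA → Tm = 42°C (< 46°C)
First 17 bases: AATAAGGCTTGTCTAAC → Tm = 46°C (≥ 46°C)
Each additional base adds 2°C (A/T) or 4°C (G/C), so Tm is non-decreasing in n; n = 17 is the first length to reach 46°C.

n = 17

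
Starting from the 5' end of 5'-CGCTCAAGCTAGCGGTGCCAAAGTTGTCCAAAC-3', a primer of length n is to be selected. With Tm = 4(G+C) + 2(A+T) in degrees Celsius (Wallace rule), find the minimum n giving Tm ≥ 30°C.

First 8 bases: CGCTCAAG → Tm = 26°C (< 30°C)
First 9 bases: CGCTCAAGC → Tm = 30°C (≥ 30°C)
Each additional base adds 2°C (A/T) or 4°C (G/C), so Tm is non-decreasing in n; n = 9 is the first length to reach 30°C.

n = 9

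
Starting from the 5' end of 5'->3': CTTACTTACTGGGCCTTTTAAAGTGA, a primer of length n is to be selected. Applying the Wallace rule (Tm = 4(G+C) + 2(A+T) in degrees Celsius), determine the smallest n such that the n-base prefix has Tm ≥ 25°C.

n = 10

First 9 bases: CTTACTTAC → Tm = 24°C (< 25°C)
First 10 bases: CTTACTTACT → Tm = 26°C (≥ 25°C)
Since every base adds ≥2°C, Tm only increases with n, so the threshold is first crossed at n = 10.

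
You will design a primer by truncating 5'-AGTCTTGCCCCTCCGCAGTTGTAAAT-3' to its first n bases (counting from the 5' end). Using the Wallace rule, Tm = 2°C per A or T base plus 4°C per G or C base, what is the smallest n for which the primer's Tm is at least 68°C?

n = 21

First 20 bases: AGTCTTGCCCCTCCGCAGTT → Tm = 64°C (< 68°C)
First 21 bases: AGTCTTGCCCCTCCGCAGTTG → Tm = 68°C (≥ 68°C)
Each additional base adds 2°C (A/T) or 4°C (G/C), so Tm is non-decreasing in n; n = 21 is the first length to reach 68°C.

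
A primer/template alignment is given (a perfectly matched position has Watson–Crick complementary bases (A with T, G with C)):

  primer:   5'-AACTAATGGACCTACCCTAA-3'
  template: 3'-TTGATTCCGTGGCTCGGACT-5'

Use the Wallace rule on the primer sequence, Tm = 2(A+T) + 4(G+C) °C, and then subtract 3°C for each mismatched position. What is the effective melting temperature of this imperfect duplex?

41°C

Primer base counts: A=8, T=4, G=2, C=6 → A+T=12, G+C=8
Perfect-match Tm = 2(12) + 4(8) = 24 + 32 = 56°C
Mismatches (positions where the bases are not complementary): 5 (at positions 7, 9, 13, 15, 19)
Effective Tm = 56 − 5×3 = 56 − 15 = 41°C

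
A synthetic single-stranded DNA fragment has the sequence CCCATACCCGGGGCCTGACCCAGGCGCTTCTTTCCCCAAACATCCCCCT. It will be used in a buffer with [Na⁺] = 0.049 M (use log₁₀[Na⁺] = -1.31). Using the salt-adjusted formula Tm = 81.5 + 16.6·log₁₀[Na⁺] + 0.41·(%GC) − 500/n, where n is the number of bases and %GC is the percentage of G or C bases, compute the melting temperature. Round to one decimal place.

76.3°C

Length n = 49. A=8, C=24, G=8, T=9
G+C = 32, so %GC = 32/49 × 100 = 65.306%
Salt term: 16.6 × (-1.31) = -21.746
GC term: 0.41 × 65.306 = 26.775; length term: −500/49 = −10.204
Tm = 81.5 + (-21.746) + 26.775 − 10.204 = 76.325 → 76.3°C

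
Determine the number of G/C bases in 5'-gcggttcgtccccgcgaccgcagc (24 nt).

19

Base counts: T=3, C=11, G=8, A=2
G+C = 8 + 11 = 19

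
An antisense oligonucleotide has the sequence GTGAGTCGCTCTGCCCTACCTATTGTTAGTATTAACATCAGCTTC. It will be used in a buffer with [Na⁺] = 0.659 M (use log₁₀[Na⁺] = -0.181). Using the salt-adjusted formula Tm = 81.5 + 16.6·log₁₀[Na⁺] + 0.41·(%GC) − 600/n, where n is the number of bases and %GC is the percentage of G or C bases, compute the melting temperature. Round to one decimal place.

Length n = 45. Scanning the sequence gives G=8, C=12, T=16, A=9.
G+C = 20, so %GC = 20/45 × 100 = 44.444%
Salt term: 16.6 × (-0.181) = -3.005
GC term: 0.41 × 44.444 = 18.222; length term: −600/45 = −13.333
Tm = 81.5 + (-3.005) + 18.222 − 13.333 = 83.384 → 83.4°C

83.4°C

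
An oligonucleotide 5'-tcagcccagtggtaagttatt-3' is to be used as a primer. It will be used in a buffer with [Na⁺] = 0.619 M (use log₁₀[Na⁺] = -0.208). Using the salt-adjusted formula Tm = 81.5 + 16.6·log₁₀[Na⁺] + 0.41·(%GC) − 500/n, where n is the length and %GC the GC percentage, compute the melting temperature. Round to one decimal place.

71.8°C

Length n = 21. Counting bases: T=7, C=4, A=5, G=5
G+C = 9, so %GC = 9/21 × 100 = 42.857%
Salt term: 16.6 × (-0.208) = -3.453
GC term: 0.41 × 42.857 = 17.571; length term: −500/21 = −23.81
Tm = 81.5 + (-3.453) + 17.571 − 23.81 = 71.808 → 71.8°C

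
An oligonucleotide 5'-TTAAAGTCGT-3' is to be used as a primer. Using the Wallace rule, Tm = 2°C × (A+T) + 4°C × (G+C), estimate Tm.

Base counts: T=4, C=1, A=3, G=2
AT pairs contribute 7, GC pairs contribute 3.
Tm = 2(7) + 4(3) = 14 + 12 = 26°C

26°C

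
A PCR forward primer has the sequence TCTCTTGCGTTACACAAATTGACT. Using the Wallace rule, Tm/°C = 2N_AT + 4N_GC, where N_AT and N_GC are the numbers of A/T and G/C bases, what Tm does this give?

66°C

Base counts: T=9, C=6, G=3, A=6
AT pairs contribute 15, GC pairs contribute 9.
Tm = 4·9 + 2·15 = 36 + 30 = 66°C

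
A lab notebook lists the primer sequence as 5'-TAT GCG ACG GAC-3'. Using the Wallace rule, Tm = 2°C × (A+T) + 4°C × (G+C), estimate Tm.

38°C

Base counts: G=4, T=2, C=3, A=3
A+T = 5, G+C = 7
Tm = 4·7 + 2·5 = 28 + 10 = 38°C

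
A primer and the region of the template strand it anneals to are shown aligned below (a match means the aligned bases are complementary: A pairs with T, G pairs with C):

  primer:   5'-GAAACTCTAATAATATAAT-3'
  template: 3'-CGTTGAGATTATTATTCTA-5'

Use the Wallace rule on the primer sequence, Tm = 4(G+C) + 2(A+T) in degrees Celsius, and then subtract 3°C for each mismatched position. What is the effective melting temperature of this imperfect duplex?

35°C

Primer base counts: A=10, T=6, G=1, C=2 → A+T=16, G+C=3
Perfect-match Tm = 2(16) + 4(3) = 32 + 12 = 44°C
Mismatches (positions where the bases are not complementary): 3 (at positions 2, 16, 17)
Effective Tm = 44 − 3×3 = 44 − 9 = 35°C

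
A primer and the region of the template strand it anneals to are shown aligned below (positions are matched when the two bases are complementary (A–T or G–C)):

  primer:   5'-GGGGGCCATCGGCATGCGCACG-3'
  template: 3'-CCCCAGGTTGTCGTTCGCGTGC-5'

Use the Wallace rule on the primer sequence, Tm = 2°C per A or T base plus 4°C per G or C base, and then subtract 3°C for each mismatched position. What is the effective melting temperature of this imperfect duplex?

Primer base counts: A=3, T=2, G=10, C=7 → A+T=5, G+C=17
Perfect-match Tm = 2(5) + 4(17) = 10 + 68 = 78°C
Mismatches (positions where the bases are not complementary): 4 (at positions 5, 9, 11, 15)
Effective Tm = 78 − 4×3 = 78 − 12 = 66°C

66°C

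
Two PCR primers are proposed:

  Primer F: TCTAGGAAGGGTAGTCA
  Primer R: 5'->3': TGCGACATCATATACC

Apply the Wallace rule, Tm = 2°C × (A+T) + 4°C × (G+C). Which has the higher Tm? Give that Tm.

Primer F: A+T=9, G+C=8 → Tm = 2(9)+4(8) = 50°C
Primer R: A+T=9, G+C=7 → Tm = 2(9)+4(7) = 46°C
50°C vs 46°C → primer F is higher.

Primer F, 50°C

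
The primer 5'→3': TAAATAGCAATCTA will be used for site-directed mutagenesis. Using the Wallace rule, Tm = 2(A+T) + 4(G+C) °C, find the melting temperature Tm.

G=1, A=7, T=4, C=2
So N_AT = 11 and N_GC = 3.
Tm = 2×11 + 4×3 = 34°C

34°C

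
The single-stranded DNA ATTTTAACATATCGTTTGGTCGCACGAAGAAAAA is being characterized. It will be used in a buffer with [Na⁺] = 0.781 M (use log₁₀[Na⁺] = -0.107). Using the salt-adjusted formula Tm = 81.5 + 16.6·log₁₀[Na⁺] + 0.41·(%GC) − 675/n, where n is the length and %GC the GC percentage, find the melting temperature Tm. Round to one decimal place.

73.1°C

Length n = 34. A=13, G=6, C=5, T=10
G+C = 11, so %GC = 11/34 × 100 = 32.353%
Salt term: 16.6 × (-0.107) = -1.776
GC term: 0.41 × 32.353 = 13.265; length term: −675/34 = −19.853
Tm = 81.5 + (-1.776) + 13.265 − 19.853 = 73.136 → 73.1°C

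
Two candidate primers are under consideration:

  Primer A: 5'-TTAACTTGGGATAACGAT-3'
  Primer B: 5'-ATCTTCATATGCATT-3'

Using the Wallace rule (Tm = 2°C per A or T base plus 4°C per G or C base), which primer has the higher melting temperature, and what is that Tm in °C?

Primer A: A+T=12, G+C=6 → Tm = 2(12)+4(6) = 48°C
Primer B: A+T=11, G+C=4 → Tm = 2(11)+4(4) = 38°C
48°C vs 38°C → primer A is higher.

Primer A, 48°C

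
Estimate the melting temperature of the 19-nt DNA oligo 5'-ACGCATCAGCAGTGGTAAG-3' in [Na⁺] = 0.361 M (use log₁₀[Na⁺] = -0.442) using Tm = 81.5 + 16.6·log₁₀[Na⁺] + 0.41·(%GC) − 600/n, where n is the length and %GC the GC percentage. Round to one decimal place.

64.2°C

Length n = 19. Scanning the sequence gives A=6, C=4, T=3, G=6.
G+C = 10, so %GC = 10/19 × 100 = 52.632%
Salt term: 16.6 × (-0.442) = -7.337
GC term: 0.41 × 52.632 = 21.579; length term: −600/19 = −31.579
Tm = 81.5 + (-7.337) + 21.579 − 31.579 = 64.163 → 64.2°C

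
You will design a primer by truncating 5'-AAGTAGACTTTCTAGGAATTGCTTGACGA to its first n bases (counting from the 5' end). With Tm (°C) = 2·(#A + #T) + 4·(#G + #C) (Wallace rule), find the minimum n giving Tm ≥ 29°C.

First 11 bases: AAGTAGACTTT → Tm = 28°C (< 29°C)
First 12 bases: AAGTAGACTTTC → Tm = 32°C (≥ 29°C)
Since every base adds ≥2°C, Tm only increases with n, so the threshold is first crossed at n = 12.

n = 12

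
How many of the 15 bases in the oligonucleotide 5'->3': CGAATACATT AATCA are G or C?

G=1, C=3, T=4, A=7
Total G or C: 1 + 3 = 4

4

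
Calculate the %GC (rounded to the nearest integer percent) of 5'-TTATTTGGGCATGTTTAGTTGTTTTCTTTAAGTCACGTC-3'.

33%

Base counts: A=6, T=20, G=8, C=5
G+C = 8 + 5 = 13 out of 39 bases
%GC = 13/39 × 100 = 33.33% ≈ 33%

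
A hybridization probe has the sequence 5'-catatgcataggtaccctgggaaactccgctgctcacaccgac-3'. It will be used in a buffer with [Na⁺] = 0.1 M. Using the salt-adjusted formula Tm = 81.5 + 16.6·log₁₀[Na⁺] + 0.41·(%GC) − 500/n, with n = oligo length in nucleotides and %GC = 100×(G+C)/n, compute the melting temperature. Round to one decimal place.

Length n = 43. Counting bases: C=15, G=9, A=11, T=8
G+C = 24, so %GC = 24/43 × 100 = 55.814%
Salt term: 16.6 × (-1) = -16.6
GC term: 0.41 × 55.814 = 22.884; length term: −500/43 = −11.628
Tm = 81.5 + (-16.6) + 22.884 − 11.628 = 76.156 → 76.2°C

76.2°C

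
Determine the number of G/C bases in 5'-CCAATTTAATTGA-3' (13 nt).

3

Scanning the sequence gives C=2, A=5, G=1, T=5.
G+C = 1 + 2 = 3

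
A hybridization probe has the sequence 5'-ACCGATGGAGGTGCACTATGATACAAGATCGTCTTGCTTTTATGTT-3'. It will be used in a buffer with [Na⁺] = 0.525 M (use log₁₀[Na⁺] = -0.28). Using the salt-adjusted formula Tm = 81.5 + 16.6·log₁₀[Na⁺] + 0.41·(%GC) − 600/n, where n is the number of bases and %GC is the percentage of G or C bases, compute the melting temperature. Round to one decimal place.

Length n = 46. A=11, C=8, T=16, G=11
G+C = 19, so %GC = 19/46 × 100 = 41.304%
Salt term: 16.6 × (-0.28) = -4.648
GC term: 0.41 × 41.304 = 16.935; length term: −600/46 = −13.043
Tm = 81.5 + (-4.648) + 16.935 − 13.043 = 80.744 → 80.7°C

80.7°C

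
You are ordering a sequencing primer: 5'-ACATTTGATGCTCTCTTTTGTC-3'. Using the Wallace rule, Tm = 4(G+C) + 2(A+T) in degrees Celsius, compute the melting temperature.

60°C

Counting bases: T=11, A=3, G=3, C=5
So N_AT = 14 and N_GC = 8.
Tm = 2×14 + 4×8 = 60°C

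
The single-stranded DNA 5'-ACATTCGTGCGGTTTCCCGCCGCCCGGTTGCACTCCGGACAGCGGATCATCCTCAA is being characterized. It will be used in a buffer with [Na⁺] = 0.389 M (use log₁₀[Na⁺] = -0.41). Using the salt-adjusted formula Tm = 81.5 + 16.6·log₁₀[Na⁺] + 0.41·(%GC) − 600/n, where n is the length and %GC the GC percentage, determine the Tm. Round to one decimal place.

Length n = 56. T=12, A=9, C=21, G=14
G+C = 35, so %GC = 35/56 × 100 = 62.5%
Salt term: 16.6 × (-0.41) = -6.806
GC term: 0.41 × 62.5 = 25.625; length term: −600/56 = −10.714
Tm = 81.5 + (-6.806) + 25.625 − 10.714 = 89.605 → 89.6°C

89.6°C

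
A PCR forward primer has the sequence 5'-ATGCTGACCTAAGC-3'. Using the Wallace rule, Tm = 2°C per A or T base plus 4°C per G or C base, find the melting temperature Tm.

Counting bases: G=3, T=3, C=4, A=4
A+T = 7, G+C = 7
Tm = 2(7) + 4(7) = 14 + 28 = 42°C

42°C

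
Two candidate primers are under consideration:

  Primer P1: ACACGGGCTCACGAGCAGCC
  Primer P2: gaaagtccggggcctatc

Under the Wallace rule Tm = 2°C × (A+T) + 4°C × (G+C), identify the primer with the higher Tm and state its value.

Primer P1: A+T=6, G+C=14 → Tm = 2(6)+4(14) = 68°C
Primer P2: A+T=7, G+C=11 → Tm = 2(7)+4(11) = 58°C
68°C vs 58°C → primer P1 is higher.

Primer P1, 68°C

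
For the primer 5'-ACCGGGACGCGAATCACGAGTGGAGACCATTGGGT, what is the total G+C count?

Base counts: T=5, G=13, A=9, C=8
Total G or C: 13 + 8 = 21

21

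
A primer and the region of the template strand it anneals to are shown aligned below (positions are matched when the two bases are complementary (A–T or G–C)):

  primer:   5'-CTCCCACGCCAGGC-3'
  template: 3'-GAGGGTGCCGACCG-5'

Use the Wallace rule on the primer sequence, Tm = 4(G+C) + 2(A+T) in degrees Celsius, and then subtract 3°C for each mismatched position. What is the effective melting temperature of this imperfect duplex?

44°C

Primer base counts: A=2, T=1, G=3, C=8 → A+T=3, G+C=11
Perfect-match Tm = 2(3) + 4(11) = 6 + 44 = 50°C
Mismatches (positions where the bases are not complementary): 2 (at positions 9, 11)
Effective Tm = 50 − 2×3 = 50 − 6 = 44°C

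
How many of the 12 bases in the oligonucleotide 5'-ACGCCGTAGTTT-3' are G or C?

6

T=4, A=2, G=3, C=3
G+C = 3 + 3 = 6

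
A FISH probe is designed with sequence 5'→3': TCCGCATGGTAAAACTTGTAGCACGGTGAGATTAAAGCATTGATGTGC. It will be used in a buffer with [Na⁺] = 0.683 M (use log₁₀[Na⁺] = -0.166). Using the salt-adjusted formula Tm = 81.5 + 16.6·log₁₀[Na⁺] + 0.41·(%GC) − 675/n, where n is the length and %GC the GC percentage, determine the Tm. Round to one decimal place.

Length n = 48. Base counts: C=8, T=13, G=13, A=14
G+C = 21, so %GC = 21/48 × 100 = 43.75%
Salt term: 16.6 × (-0.166) = -2.756
GC term: 0.41 × 43.75 = 17.938; length term: −675/48 = −14.062
Tm = 81.5 + (-2.756) + 17.938 − 14.062 = 82.62 → 82.6°C

82.6°C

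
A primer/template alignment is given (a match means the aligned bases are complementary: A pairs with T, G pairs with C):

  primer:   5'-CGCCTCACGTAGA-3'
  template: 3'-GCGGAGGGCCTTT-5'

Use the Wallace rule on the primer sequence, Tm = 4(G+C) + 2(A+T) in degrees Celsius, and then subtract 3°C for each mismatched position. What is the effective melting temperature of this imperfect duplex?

33°C

Primer base counts: A=3, T=2, G=3, C=5 → A+T=5, G+C=8
Perfect-match Tm = 2(5) + 4(8) = 10 + 32 = 42°C
Mismatches (positions where the bases are not complementary): 3 (at positions 7, 10, 12)
Effective Tm = 42 − 3×3 = 42 − 9 = 33°C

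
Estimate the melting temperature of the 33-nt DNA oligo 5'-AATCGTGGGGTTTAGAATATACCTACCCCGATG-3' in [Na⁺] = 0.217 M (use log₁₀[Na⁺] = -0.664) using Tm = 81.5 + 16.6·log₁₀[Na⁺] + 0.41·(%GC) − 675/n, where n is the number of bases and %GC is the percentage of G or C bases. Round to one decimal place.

68.7°C

Length n = 33. Scanning the sequence gives A=9, T=9, C=7, G=8.
G+C = 15, so %GC = 15/33 × 100 = 45.455%
Salt term: 16.6 × (-0.664) = -11.022
GC term: 0.41 × 45.455 = 18.637; length term: −675/33 = −20.455
Tm = 81.5 + (-11.022) + 18.637 − 20.455 = 68.66 → 68.7°C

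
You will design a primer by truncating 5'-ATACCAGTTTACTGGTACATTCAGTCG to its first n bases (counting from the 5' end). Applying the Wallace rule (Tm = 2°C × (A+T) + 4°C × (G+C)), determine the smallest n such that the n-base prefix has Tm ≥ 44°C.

First 15 bases: ATACCAGTTTACTGG → Tm = 42°C (< 44°C)
First 16 bases: ATACCAGTTTACTGGT → Tm = 44°C (≥ 44°C)
Each additional base adds 2°C (A/T) or 4°C (G/C), so Tm is non-decreasing in n; n = 16 is the first length to reach 44°C.

n = 16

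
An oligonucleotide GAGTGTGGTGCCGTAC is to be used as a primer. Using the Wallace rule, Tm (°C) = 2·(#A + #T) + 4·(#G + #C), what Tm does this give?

52°C

Counting bases: C=3, T=4, G=7, A=2
So N_AT = 6 and N_GC = 10.
Tm = 2(6) + 4(10) = 12 + 40 = 52°C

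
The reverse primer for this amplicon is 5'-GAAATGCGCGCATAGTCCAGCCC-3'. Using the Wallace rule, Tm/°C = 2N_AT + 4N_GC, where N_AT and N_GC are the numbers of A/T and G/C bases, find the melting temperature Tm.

74°C

Counting bases: A=6, C=8, G=6, T=3
So N_AT = 9 and N_GC = 14.
Tm = 4·14 + 2·9 = 56 + 18 = 74°C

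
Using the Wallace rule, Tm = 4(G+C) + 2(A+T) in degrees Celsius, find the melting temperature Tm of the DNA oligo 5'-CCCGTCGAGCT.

38°C

Base counts: A=1, T=2, C=5, G=3
So N_AT = 3 and N_GC = 8.
Tm = 2×3 + 4×8 = 38°C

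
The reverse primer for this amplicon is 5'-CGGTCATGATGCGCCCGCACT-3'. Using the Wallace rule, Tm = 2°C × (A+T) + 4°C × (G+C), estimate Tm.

Counting bases: G=6, A=3, T=4, C=8
AT pairs contribute 7, GC pairs contribute 14.
Tm = 2×7 + 4×14 = 70°C

70°C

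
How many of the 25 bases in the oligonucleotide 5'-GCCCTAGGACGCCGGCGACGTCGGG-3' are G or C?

A=3, G=11, C=9, T=2
Total G or C: 11 + 9 = 20

20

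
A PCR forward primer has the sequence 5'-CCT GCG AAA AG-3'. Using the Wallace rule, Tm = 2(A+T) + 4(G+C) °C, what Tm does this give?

34°C

Scanning the sequence gives A=4, G=3, T=1, C=3.
So N_AT = 5 and N_GC = 6.
Tm = 2(5) + 4(6) = 10 + 24 = 34°C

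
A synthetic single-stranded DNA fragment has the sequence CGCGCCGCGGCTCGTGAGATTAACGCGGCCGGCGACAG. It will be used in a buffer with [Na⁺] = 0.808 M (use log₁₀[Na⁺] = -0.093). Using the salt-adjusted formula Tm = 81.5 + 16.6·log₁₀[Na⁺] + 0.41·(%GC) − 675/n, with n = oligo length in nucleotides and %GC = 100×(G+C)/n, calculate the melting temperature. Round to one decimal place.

Length n = 38. C=13, A=6, T=4, G=15
G+C = 28, so %GC = 28/38 × 100 = 73.684%
Salt term: 16.6 × (-0.093) = -1.544
GC term: 0.41 × 73.684 = 30.21; length term: −675/38 = −17.763
Tm = 81.5 + (-1.544) + 30.21 − 17.763 = 92.403 → 92.4°C

92.4°C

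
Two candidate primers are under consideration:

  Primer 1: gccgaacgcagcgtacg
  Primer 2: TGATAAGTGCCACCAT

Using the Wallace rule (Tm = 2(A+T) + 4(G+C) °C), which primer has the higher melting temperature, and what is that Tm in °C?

Primer 1, 58°C

Primer 1: A+T=5, G+C=12 → Tm = 2(5)+4(12) = 58°C
Primer 2: A+T=9, G+C=7 → Tm = 2(9)+4(7) = 46°C
58°C vs 46°C → primer 1 is higher.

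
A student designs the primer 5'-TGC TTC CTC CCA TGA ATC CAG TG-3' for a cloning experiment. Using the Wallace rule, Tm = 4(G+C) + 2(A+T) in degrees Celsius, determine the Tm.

G=4, A=4, C=8, T=7
AT pairs contribute 11, GC pairs contribute 12.
Tm = 2(11) + 4(12) = 22 + 48 = 70°C

70°C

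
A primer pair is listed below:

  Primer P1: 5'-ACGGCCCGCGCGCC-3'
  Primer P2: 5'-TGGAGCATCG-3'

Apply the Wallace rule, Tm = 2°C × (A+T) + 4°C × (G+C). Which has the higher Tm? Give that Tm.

Primer P1: A+T=1, G+C=13 → Tm = 2(1)+4(13) = 54°C
Primer P2: A+T=4, G+C=6 → Tm = 2(4)+4(6) = 32°C
54°C vs 32°C → primer P1 is higher.

Primer P1, 54°C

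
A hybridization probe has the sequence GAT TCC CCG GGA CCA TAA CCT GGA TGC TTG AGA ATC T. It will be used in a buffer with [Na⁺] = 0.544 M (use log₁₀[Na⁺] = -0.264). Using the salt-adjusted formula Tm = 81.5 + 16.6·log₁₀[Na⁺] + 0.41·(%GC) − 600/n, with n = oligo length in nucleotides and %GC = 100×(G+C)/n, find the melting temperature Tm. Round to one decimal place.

Length n = 37. Base counts: G=9, A=9, C=10, T=9
G+C = 19, so %GC = 19/37 × 100 = 51.351%
Salt term: 16.6 × (-0.264) = -4.382
GC term: 0.41 × 51.351 = 21.054; length term: −600/37 = −16.216
Tm = 81.5 + (-4.382) + 21.054 − 16.216 = 81.956 → 82.0°C

82.0°C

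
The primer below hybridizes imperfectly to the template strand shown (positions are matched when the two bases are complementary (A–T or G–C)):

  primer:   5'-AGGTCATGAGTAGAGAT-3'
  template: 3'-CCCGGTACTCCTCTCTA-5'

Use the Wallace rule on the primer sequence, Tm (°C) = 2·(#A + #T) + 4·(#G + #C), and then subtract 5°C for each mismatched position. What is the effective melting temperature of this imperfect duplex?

Primer base counts: A=6, T=4, G=6, C=1 → A+T=10, G+C=7
Perfect-match Tm = 2(10) + 4(7) = 20 + 28 = 48°C
Mismatches (positions where the bases are not complementary): 3 (at positions 1, 4, 11)
Effective Tm = 48 − 3×5 = 48 − 15 = 33°C

33°C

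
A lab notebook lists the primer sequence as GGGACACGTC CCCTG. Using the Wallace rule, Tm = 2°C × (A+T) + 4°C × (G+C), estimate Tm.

52°C

Base counts: G=5, C=6, A=2, T=2
So N_AT = 4 and N_GC = 11.
Tm = 2(4) + 4(11) = 8 + 44 = 52°C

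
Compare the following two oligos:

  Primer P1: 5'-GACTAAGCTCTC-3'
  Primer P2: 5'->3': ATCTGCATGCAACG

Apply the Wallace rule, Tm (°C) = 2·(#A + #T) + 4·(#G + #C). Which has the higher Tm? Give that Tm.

Primer P2, 42°C

Primer P1: A+T=6, G+C=6 → Tm = 2(6)+4(6) = 36°C
Primer P2: A+T=7, G+C=7 → Tm = 2(7)+4(7) = 42°C
36°C vs 42°C → primer P2 is higher.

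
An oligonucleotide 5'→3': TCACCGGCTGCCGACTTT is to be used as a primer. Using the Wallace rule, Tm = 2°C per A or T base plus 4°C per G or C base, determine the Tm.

Base counts: G=4, A=2, T=5, C=7
A+T = 7, G+C = 11
Tm = 2×7 + 4×11 = 58°C

58°C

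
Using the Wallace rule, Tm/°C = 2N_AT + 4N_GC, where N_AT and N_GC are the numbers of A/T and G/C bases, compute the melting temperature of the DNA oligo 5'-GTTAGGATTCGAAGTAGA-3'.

A=6, T=5, G=6, C=1
AT pairs contribute 11, GC pairs contribute 7.
Tm = 2(11) + 4(7) = 22 + 28 = 50°C

50°C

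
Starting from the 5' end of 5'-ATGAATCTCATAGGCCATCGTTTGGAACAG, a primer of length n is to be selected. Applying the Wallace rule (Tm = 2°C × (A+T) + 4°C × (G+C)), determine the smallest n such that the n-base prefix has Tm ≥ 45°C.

n = 16

First 15 bases: ATGAATCTCATAGGC → Tm = 42°C (< 45°C)
First 16 bases: ATGAATCTCATAGGCC → Tm = 46°C (≥ 45°C)
Since every base adds ≥2°C, Tm only increases with n, so the threshold is first crossed at n = 16.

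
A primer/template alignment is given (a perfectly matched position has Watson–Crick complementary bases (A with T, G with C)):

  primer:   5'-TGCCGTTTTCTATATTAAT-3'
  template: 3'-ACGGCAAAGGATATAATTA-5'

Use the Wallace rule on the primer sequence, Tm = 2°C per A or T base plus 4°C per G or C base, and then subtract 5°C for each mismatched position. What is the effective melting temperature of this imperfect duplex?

Primer base counts: A=4, T=10, G=2, C=3 → A+T=14, G+C=5
Perfect-match Tm = 2(14) + 4(5) = 28 + 20 = 48°C
Mismatches (positions where the bases are not complementary): 1 (at position 9)
Effective Tm = 48 − 1×5 = 48 − 5 = 43°C

43°C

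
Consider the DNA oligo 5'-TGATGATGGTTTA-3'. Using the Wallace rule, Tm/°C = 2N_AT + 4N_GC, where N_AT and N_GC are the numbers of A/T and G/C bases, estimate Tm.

34°C

Scanning the sequence gives C=0, T=6, A=3, G=4.
So N_AT = 9 and N_GC = 4.
Tm = 2(9) + 4(4) = 18 + 16 = 34°C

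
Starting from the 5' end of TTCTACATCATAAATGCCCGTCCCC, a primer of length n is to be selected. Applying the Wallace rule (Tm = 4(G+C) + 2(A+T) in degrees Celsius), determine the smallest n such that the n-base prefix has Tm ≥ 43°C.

First 16 bases: TTCTACATCATAAATG → Tm = 40°C (< 43°C)
First 17 bases: TTCTACATCATAAATGC → Tm = 44°C (≥ 43°C)
Each additional base adds 2°C (A/T) or 4°C (G/C), so Tm is non-decreasing in n; n = 17 is the first length to reach 43°C.

n = 17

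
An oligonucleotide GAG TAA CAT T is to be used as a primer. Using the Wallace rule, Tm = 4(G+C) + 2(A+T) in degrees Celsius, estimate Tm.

26°C

Scanning the sequence gives G=2, A=4, C=1, T=3.
AT pairs contribute 7, GC pairs contribute 3.
Tm = 2(7) + 4(3) = 14 + 12 = 26°C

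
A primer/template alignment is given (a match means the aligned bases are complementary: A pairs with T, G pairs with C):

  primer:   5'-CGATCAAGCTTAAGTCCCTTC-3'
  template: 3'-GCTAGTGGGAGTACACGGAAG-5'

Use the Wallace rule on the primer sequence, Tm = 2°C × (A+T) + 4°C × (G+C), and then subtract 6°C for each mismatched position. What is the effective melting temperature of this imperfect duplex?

32°C

Primer base counts: A=5, T=6, G=3, C=7 → A+T=11, G+C=10
Perfect-match Tm = 2(11) + 4(10) = 22 + 40 = 62°C
Mismatches (positions where the bases are not complementary): 5 (at positions 7, 8, 11, 13, 16)
Effective Tm = 62 − 5×6 = 62 − 30 = 32°C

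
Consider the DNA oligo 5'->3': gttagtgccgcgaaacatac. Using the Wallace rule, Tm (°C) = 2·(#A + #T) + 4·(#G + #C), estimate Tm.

Scanning the sequence gives C=5, A=6, G=5, T=4.
A+T = 10, G+C = 10
Tm = 4·10 + 2·10 = 40 + 20 = 60°C

60°C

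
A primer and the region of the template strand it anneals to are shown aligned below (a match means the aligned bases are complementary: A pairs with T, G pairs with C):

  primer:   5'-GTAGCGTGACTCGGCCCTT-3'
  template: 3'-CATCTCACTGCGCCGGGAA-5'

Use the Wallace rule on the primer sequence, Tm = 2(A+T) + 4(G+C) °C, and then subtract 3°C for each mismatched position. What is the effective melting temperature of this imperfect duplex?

56°C

Primer base counts: A=2, T=5, G=6, C=6 → A+T=7, G+C=12
Perfect-match Tm = 2(7) + 4(12) = 14 + 48 = 62°C
Mismatches (positions where the bases are not complementary): 2 (at positions 5, 11)
Effective Tm = 62 − 2×3 = 62 − 6 = 56°C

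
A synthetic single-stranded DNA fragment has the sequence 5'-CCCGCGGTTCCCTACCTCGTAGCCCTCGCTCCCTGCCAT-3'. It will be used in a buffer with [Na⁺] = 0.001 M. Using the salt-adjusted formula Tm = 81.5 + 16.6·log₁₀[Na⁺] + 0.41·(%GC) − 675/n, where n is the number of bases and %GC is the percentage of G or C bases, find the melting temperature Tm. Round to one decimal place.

Length n = 39. Scanning the sequence gives T=9, A=3, C=20, G=7.
G+C = 27, so %GC = 27/39 × 100 = 69.231%
Salt term: 16.6 × (-3) = -49.8
GC term: 0.41 × 69.231 = 28.385; length term: −675/39 = −17.308
Tm = 81.5 + (-49.8) + 28.385 − 17.308 = 42.777 → 42.8°C

42.8°C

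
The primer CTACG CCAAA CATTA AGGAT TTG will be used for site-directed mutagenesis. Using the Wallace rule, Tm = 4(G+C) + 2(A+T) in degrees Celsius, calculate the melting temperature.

64°C

G=4, A=8, T=6, C=5
A+T = 14, G+C = 9
Tm = 2×14 + 4×9 = 64°C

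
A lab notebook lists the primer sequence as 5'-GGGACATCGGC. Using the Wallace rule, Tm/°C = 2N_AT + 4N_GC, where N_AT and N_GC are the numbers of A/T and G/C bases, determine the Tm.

38°C

Base counts: C=3, T=1, G=5, A=2
So N_AT = 3 and N_GC = 8.
Tm = 2(3) + 4(8) = 6 + 32 = 38°C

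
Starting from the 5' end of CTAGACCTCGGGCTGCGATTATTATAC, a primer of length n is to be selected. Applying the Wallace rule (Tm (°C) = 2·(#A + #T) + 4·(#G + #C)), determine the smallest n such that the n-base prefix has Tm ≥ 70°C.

n = 23

First 22 bases: CTAGACCTCGGGCTGCGATTAT → Tm = 68°C (< 70°C)
First 23 bases: CTAGACCTCGGGCTGCGATTATT → Tm = 70°C (≥ 70°C)
Each additional base adds 2°C (A/T) or 4°C (G/C), so Tm is non-decreasing in n; n = 23 is the first length to reach 70°C.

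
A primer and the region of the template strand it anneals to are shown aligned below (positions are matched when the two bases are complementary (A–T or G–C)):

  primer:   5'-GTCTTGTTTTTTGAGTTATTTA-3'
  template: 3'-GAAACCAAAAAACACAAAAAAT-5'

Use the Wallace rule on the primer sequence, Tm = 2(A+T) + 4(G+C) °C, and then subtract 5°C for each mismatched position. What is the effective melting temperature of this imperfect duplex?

29°C

Primer base counts: A=3, T=14, G=4, C=1 → A+T=17, G+C=5
Perfect-match Tm = 2(17) + 4(5) = 34 + 20 = 54°C
Mismatches (positions where the bases are not complementary): 5 (at positions 1, 3, 5, 14, 18)
Effective Tm = 54 − 5×5 = 54 − 25 = 29°C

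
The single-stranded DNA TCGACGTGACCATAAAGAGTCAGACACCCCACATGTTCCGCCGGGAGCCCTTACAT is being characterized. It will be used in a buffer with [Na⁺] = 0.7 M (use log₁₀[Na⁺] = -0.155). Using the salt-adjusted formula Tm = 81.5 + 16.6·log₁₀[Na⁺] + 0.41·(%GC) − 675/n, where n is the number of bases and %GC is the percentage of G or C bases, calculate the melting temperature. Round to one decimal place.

89.6°C

Length n = 56. Counting bases: T=10, C=19, G=12, A=15
G+C = 31, so %GC = 31/56 × 100 = 55.357%
Salt term: 16.6 × (-0.155) = -2.573
GC term: 0.41 × 55.357 = 22.696; length term: −675/56 = −12.054
Tm = 81.5 + (-2.573) + 22.696 − 12.054 = 89.569 → 89.6°C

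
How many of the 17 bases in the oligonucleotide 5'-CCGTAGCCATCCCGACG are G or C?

12

Counting bases: A=3, G=4, C=8, T=2
G+C = 4 + 8 = 12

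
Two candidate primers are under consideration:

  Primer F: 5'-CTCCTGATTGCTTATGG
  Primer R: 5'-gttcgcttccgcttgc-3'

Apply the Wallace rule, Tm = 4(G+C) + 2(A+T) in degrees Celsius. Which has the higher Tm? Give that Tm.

Primer F: A+T=9, G+C=8 → Tm = 2(9)+4(8) = 50°C
Primer R: A+T=6, G+C=10 → Tm = 2(6)+4(10) = 52°C
50°C vs 52°C → primer R is higher.

Primer R, 52°C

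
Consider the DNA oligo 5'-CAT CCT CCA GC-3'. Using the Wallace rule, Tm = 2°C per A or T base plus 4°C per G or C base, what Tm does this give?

36°C

Scanning the sequence gives C=6, G=1, A=2, T=2.
So N_AT = 4 and N_GC = 7.
Tm = 2×4 + 4×7 = 36°C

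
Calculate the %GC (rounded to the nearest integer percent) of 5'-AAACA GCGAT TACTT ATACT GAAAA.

C=4, T=6, G=3, A=12
G+C = 3 + 4 = 7 out of 25 bases
%GC = 7/25 × 100 = 28% ≈ 28%

28%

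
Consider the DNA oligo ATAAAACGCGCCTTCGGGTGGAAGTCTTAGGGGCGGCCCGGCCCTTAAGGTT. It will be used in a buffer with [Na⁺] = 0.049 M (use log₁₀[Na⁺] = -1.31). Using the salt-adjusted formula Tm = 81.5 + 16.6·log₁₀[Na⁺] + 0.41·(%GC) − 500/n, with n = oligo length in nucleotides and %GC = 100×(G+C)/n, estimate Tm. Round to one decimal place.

Length n = 52. A=10, C=13, T=11, G=18
G+C = 31, so %GC = 31/52 × 100 = 59.615%
Salt term: 16.6 × (-1.31) = -21.746
GC term: 0.41 × 59.615 = 24.442; length term: −500/52 = −9.615
Tm = 81.5 + (-21.746) + 24.442 − 9.615 = 74.581 → 74.6°C

74.6°C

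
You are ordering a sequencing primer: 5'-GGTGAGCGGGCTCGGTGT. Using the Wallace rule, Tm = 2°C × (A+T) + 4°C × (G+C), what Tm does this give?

Scanning the sequence gives T=4, A=1, C=3, G=10.
A+T = 5, G+C = 13
Tm = 2×5 + 4×13 = 62°C

62°C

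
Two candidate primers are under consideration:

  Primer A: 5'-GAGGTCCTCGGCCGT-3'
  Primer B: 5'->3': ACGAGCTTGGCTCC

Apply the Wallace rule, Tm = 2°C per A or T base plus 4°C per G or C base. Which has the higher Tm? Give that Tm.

Primer A, 52°C

Primer A: A+T=4, G+C=11 → Tm = 2(4)+4(11) = 52°C
Primer B: A+T=5, G+C=9 → Tm = 2(5)+4(9) = 46°C
52°C vs 46°C → primer A is higher.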